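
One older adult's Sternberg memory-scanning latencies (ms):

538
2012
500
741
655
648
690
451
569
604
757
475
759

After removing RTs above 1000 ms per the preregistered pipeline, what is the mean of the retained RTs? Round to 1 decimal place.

Excluded: 2012
Retained (n=12): Σ = 7387
Mean = 7387/12 = 615.5833

615.6 ms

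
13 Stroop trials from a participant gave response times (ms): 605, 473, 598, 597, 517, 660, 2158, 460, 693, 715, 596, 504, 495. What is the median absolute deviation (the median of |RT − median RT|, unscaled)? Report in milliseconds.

93 ms

Sorted: 460, 473, 495, 504, 517, 596, 597, 598, 605, 660, 693, 715, 2158 → median = 597
|x − 597|: 8, 124, 1, 0, 80, 63, 1561, 137, 96, 118, 1, 93, 102
Sorted deviations: 0, 1, 1, 8, 63, 80, 93, 96, 102, 118, 124, 137, 1561 → MAD = 93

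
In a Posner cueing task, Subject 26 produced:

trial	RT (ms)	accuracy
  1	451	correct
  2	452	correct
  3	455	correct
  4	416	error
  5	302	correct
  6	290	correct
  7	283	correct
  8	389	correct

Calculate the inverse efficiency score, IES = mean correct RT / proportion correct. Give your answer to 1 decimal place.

Correct trials (n=7): 451, 452, 455, 302, 290, 283, 389
Mean correct RT = 2622/7 = 374.5714 ms
Proportion correct = 7/8
IES = 374.5714 / (7/8) = 428.082 ms

428.1 ms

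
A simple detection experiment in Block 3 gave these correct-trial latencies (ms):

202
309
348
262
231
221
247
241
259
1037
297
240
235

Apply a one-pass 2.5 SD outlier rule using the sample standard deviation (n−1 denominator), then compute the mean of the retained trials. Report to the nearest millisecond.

n = 13, ΣRT = 4129, M = 317.615
Σ(x−M)² = 579375.08; s = √(579375.08/12) = 219.730
Cutoffs: 317.615 ± 2.5·219.730 → [-231.7, 866.9]
Outside: 1037 → excluded.
Retained (n=12): Σ = 3092, mean = 3092/12 = 257.667

258 ms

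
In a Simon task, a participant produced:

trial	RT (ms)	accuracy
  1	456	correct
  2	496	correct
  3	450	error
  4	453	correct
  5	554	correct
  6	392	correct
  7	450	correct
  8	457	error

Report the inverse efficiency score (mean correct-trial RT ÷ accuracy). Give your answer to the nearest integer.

Correct trials (n=6): 456, 496, 453, 554, 392, 450
Mean correct RT = 2801/6 = 466.8333 ms
Proportion correct = 6/8
IES = 466.8333 / (6/8) = 622.444 ms

622 ms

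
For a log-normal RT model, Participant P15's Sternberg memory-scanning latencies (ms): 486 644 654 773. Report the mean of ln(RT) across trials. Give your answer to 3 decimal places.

6.447

ln(RT): 6.1862, 6.4677, 6.4831, 6.6503
Σ ln(RT) = 25.7873
Mean = 25.7873/4 = 6.44682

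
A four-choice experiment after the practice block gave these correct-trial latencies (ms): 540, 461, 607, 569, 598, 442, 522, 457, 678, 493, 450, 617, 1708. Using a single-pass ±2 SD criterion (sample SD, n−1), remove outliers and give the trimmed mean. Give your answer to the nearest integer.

n = 13, ΣRT = 8142, M = 626.308
Σ(x−M)² = 1334420.77; s = √(1334420.77/12) = 333.469
Cutoffs: 626.308 ± 2·333.469 → [-40.6, 1293.2]
Outside: 1708 → excluded.
Retained (n=12): Σ = 6434, mean = 6434/12 = 536.167

536 ms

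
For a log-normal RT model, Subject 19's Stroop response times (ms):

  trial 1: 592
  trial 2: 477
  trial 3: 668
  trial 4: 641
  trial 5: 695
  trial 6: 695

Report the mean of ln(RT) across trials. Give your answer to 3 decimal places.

6.434

ln(RT): 6.3835, 6.1675, 6.5043, 6.4630, 6.5439, 6.5439
Σ ln(RT) = 38.6062
Mean = 38.6062/6 = 6.43436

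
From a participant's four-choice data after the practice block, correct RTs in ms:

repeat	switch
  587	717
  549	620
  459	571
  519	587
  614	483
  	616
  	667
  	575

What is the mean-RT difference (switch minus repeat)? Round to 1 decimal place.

58.9 ms

M(repeat) = 2728/5 = 545.600
M(switch) = 4836/8 = 604.500
Difference = 604.500 − 545.600 = 58.900 ms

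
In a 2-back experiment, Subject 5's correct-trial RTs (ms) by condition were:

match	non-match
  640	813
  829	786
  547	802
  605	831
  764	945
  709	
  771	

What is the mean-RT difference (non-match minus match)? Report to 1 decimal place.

140.4 ms

M(match) = 4865/7 = 695.000
M(non-match) = 4177/5 = 835.400
Difference = 835.400 − 695.000 = 140.400 ms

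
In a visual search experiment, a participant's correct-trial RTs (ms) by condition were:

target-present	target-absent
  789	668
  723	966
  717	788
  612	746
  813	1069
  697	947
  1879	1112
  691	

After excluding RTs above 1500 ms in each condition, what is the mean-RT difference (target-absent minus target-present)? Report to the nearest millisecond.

target-present: exclude 1879
M(target-present) = 5042/7 = 720.286
M(target-absent) = 6296/7 = 899.429
Difference = 899.429 − 720.286 = 179.143 ms

179 ms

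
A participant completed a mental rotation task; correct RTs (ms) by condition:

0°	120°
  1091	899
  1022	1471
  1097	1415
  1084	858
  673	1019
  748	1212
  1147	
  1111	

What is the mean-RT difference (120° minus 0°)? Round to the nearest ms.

M(0°) = 7973/8 = 996.625
M(120°) = 6874/6 = 1145.667
Difference = 1145.667 − 996.625 = 149.042 ms

149 ms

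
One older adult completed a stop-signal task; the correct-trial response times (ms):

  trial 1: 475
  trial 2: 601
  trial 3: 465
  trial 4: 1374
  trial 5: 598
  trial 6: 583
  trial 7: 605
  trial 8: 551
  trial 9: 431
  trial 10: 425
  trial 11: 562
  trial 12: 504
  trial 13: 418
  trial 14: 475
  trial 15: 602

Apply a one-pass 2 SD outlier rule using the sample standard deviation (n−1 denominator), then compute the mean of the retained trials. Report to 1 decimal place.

521.1 ms

n = 15, ΣRT = 8669, M = 577.933
Σ(x−M)² = 746940.93; s = √(746940.93/14) = 230.983
Cutoffs: 577.933 ± 2·230.983 → [116.0, 1039.9]
Outside: 1374 → excluded.
Retained (n=14): Σ = 7295, mean = 7295/14 = 521.071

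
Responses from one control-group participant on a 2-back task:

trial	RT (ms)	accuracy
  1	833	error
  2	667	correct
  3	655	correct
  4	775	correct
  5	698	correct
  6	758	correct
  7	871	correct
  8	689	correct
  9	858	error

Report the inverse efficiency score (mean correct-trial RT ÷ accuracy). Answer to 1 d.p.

939.1 ms

Correct trials (n=7): 667, 655, 775, 698, 758, 871, 689
Mean correct RT = 5113/7 = 730.4286 ms
Proportion correct = 7/9
IES = 730.4286 / (7/9) = 939.122 ms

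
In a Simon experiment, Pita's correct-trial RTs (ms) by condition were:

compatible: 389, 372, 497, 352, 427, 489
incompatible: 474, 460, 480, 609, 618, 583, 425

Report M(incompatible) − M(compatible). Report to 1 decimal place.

M(compatible) = 2526/6 = 421.000
M(incompatible) = 3649/7 = 521.286
Difference = 521.286 − 421.000 = 100.286 ms

100.3 ms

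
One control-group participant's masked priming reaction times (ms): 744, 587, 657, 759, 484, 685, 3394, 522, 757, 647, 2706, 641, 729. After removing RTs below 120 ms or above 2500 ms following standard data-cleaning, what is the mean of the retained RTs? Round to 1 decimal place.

655.6 ms

Excluded: 2706, 3394
Retained (n=11): Σ = 7212
Mean = 7212/11 = 655.6364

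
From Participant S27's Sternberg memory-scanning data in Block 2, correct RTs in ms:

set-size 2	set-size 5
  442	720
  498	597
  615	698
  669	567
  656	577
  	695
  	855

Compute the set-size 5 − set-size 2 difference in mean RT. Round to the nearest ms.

M(set-size 2) = 2880/5 = 576.000
M(set-size 5) = 4709/7 = 672.714
Difference = 672.714 − 576.000 = 96.714 ms

97 ms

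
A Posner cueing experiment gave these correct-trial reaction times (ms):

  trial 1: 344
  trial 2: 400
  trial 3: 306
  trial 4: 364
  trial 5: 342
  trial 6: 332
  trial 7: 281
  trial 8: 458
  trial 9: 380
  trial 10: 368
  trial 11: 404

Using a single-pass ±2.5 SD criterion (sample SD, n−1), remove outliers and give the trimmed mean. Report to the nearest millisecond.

362 ms

n = 11, ΣRT = 3979, M = 361.727
Σ(x−M)² = 24108.18; s = √(24108.18/10) = 49.100
Cutoffs: 361.727 ± 2.5·49.100 → [239.0, 484.5]
No RTs fall outside the cutoffs; all 11 retained. Mean = 3979/11 = 361.727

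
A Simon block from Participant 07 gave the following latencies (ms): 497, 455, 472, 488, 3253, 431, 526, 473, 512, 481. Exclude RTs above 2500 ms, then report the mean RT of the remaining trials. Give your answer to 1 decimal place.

Excluded: 3253
Retained (n=9): Σ = 4335
Mean = 4335/9 = 481.6667

481.7 ms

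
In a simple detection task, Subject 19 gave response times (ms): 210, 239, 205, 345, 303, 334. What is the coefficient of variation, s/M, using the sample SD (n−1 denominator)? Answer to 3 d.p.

n = 6, Σ = 1636, M = 272.6667
Σ(x−M)² = 19553.333; s = √(19553.333/5) = 62.5353
CV = 62.5353 / 272.6667 = 0.22935

0.229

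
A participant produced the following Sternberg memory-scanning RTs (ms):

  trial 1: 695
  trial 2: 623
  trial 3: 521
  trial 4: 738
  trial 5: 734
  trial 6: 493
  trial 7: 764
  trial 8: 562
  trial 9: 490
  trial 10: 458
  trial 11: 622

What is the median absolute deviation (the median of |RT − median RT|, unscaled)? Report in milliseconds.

112 ms

Sorted: 458, 490, 493, 521, 562, 622, 623, 695, 734, 738, 764 → median = 622
|x − 622|: 73, 1, 101, 116, 112, 129, 142, 60, 132, 164, 0
Sorted deviations: 0, 1, 60, 73, 101, 112, 116, 129, 132, 142, 164 → MAD = 112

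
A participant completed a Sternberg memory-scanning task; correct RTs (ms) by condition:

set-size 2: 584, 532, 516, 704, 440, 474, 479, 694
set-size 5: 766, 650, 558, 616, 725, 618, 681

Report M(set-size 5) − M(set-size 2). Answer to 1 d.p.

106.3 ms

M(set-size 2) = 4423/8 = 552.875
M(set-size 5) = 4614/7 = 659.143
Difference = 659.143 − 552.875 = 106.268 ms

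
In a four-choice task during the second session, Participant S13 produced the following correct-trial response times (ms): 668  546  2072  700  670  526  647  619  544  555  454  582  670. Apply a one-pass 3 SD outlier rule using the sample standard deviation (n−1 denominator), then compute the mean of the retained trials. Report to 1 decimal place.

n = 13, ΣRT = 9253, M = 711.769
Σ(x−M)² = 2066570.31; s = √(2066570.31/12) = 414.987
Cutoffs: 711.769 ± 3·414.987 → [-533.2, 1956.7]
Outside: 2072 → excluded.
Retained (n=12): Σ = 7181, mean = 7181/12 = 598.417

598.4 ms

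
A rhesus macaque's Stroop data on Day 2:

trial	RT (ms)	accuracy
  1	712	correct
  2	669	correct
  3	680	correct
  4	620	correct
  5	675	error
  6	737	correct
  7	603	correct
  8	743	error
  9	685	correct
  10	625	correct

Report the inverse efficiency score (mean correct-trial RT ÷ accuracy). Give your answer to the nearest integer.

Correct trials (n=8): 712, 669, 680, 620, 737, 603, 685, 625
Mean correct RT = 5331/8 = 666.3750 ms
Proportion correct = 8/10
IES = 666.3750 / (8/10) = 832.969 ms

833 ms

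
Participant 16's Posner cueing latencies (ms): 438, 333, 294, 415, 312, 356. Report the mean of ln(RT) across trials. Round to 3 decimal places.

5.870

ln(RT): 6.0822, 5.8081, 5.6836, 6.0283, 5.7430, 5.8749
Σ ln(RT) = 35.2202
Mean = 35.2202/6 = 5.87003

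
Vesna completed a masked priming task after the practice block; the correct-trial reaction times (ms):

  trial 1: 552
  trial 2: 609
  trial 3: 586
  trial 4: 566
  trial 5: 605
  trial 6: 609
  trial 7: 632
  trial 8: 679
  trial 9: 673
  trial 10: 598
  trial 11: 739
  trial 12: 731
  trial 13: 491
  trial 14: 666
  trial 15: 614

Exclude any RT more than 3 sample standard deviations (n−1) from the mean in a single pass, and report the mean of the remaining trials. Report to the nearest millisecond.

623 ms

n = 15, ΣRT = 9350, M = 623.333
Σ(x−M)² = 61189.33; s = √(61189.33/14) = 66.111
Cutoffs: 623.333 ± 3·66.111 → [425.0, 821.7]
No RTs fall outside the cutoffs; all 15 retained. Mean = 9350/15 = 623.333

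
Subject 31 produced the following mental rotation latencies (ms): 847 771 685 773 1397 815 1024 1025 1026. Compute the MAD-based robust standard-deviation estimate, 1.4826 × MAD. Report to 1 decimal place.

240.2 ms

Sorted: 685, 771, 773, 815, 847, 1024, 1025, 1026, 1397 → median = 847
|x − 847| sorted: 0, 32, 74, 76, 162, 177, 178, 179, 550 → MAD = 162
Robust SD ≈ 1.4826 × 162 = 240.181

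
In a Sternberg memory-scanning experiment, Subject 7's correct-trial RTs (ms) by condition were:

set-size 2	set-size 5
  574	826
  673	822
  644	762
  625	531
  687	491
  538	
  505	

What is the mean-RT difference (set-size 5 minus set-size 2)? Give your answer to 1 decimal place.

M(set-size 2) = 4246/7 = 606.571
M(set-size 5) = 3432/5 = 686.400
Difference = 686.400 − 606.571 = 79.829 ms

79.8 ms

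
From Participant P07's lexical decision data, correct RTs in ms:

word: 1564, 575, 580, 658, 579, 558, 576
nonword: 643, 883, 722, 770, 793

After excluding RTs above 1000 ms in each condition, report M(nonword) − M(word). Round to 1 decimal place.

174.5 ms

word: exclude 1564
M(word) = 3526/6 = 587.667
M(nonword) = 3811/5 = 762.200
Difference = 762.200 − 587.667 = 174.533 ms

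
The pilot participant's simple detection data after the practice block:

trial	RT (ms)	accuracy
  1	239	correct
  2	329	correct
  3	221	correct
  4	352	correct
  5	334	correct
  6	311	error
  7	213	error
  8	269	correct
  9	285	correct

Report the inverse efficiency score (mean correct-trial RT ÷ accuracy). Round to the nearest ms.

Correct trials (n=7): 239, 329, 221, 352, 334, 269, 285
Mean correct RT = 2029/7 = 289.8571 ms
Proportion correct = 7/9
IES = 289.8571 / (7/9) = 372.673 ms

373 ms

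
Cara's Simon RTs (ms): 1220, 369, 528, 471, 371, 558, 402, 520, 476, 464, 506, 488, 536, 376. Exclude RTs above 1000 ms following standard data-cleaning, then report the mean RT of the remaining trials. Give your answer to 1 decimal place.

466.5 ms

Excluded: 1220
Retained (n=13): Σ = 6065
Mean = 6065/13 = 466.5385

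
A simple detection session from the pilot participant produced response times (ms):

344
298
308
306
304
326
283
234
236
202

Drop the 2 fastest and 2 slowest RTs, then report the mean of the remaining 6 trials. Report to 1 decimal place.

289.2 ms

Sorted: 202, 234, 236, 283, 298, 304, 306, 308, 326, 344
Drop lowest 2 (202, 234) and highest 2 (326, 344)
Remaining (n=6): Σ = 1735, mean = 1735/6 = 289.167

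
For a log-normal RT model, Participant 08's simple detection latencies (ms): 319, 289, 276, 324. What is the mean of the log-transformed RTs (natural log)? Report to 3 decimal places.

5.708

ln(RT): 5.7652, 5.6664, 5.6204, 5.7807
Σ ln(RT) = 22.8328
Mean = 22.8328/4 = 5.70819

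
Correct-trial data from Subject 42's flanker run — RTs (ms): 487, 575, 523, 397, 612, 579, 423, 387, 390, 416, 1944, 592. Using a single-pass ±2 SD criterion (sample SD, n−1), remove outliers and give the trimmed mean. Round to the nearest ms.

489 ms

n = 12, ΣRT = 7325, M = 610.417
Σ(x−M)² = 2020868.92; s = √(2020868.92/11) = 428.620
Cutoffs: 610.417 ± 2·428.620 → [-246.8, 1467.7]
Outside: 1944 → excluded.
Retained (n=11): Σ = 5381, mean = 5381/11 = 489.182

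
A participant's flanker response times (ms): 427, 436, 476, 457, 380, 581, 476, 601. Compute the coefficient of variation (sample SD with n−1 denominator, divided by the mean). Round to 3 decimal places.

n = 8, Σ = 3834, M = 479.2500
Σ(x−M)² = 40143.500; s = √(40143.500/7) = 75.7284
CV = 75.7284 / 479.2500 = 0.15801

0.158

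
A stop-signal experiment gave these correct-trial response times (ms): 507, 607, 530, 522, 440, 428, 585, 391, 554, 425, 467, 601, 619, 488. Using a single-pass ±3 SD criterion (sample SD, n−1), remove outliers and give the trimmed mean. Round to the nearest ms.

512 ms

n = 14, ΣRT = 7164, M = 511.714
Σ(x−M)² = 72986.86; s = √(72986.86/13) = 74.929
Cutoffs: 511.714 ± 3·74.929 → [286.9, 736.5]
No RTs fall outside the cutoffs; all 14 retained. Mean = 7164/14 = 511.714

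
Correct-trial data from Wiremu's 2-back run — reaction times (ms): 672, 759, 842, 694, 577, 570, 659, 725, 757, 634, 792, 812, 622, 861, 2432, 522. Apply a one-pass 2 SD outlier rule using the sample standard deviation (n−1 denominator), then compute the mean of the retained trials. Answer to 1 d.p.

n = 16, ΣRT = 12930, M = 808.125
Σ(x−M)² = 2963869.75; s = √(2963869.75/15) = 444.512
Cutoffs: 808.125 ± 2·444.512 → [-80.9, 1697.1]
Outside: 2432 → excluded.
Retained (n=15): Σ = 10498, mean = 10498/15 = 699.867

699.9 ms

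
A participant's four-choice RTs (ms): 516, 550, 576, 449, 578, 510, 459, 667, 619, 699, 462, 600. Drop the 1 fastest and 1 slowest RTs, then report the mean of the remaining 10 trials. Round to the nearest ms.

Sorted: 449, 459, 462, 510, 516, 550, 576, 578, 600, 619, 667, 699
Drop lowest 1 (449) and highest 1 (699)
Remaining (n=10): Σ = 5537, mean = 5537/10 = 553.700

554 ms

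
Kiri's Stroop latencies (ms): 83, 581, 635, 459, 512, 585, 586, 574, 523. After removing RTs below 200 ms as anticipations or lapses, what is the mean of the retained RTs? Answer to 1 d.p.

Excluded: 83
Retained (n=8): Σ = 4455
Mean = 4455/8 = 556.8750

556.9 ms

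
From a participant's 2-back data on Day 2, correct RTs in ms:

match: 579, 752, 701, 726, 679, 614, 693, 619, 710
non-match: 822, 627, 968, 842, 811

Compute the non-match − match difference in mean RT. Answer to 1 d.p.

139.2 ms

M(match) = 6073/9 = 674.778
M(non-match) = 4070/5 = 814.000
Difference = 814.000 − 674.778 = 139.222 ms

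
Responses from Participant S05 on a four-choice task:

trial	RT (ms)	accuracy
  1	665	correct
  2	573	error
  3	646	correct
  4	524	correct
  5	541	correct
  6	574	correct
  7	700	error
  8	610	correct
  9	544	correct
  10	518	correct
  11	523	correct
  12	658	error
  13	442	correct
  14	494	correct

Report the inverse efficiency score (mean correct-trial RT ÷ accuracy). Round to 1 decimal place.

703.6 ms

Correct trials (n=11): 665, 646, 524, 541, 574, 610, 544, 518, 523, 442, 494
Mean correct RT = 6081/11 = 552.8182 ms
Proportion correct = 11/14
IES = 552.8182 / (11/14) = 703.587 ms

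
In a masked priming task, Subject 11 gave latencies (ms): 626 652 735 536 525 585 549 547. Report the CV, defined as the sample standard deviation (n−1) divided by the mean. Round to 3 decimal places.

n = 8, Σ = 4755, M = 594.3750
Σ(x−M)² = 36707.875; s = √(36707.875/7) = 72.4153
CV = 72.4153 / 594.3750 = 0.12183

0.122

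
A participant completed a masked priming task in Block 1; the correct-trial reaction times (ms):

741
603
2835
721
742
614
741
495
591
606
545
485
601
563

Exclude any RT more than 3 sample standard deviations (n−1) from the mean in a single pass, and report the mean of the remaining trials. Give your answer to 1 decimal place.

619.1 ms

n = 14, ΣRT = 10883, M = 777.357
Σ(x−M)² = 4658381.21; s = √(4658381.21/13) = 598.613
Cutoffs: 777.357 ± 3·598.613 → [-1018.5, 2573.2]
Outside: 2835 → excluded.
Retained (n=13): Σ = 8048, mean = 8048/13 = 619.077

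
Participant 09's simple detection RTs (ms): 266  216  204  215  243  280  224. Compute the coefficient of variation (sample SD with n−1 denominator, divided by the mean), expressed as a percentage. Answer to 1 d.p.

n = 7, Σ = 1648, M = 235.4286
Σ(x−M)² = 4891.714; s = √(4891.714/6) = 28.5532
CV = 28.5532 / 235.4286 = 0.12128 = 12.128%

12.1%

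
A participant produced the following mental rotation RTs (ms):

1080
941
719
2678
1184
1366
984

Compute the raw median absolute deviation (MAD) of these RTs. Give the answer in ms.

139 ms

Sorted: 719, 941, 984, 1080, 1184, 1366, 2678 → median = 1080
|x − 1080|: 0, 139, 361, 1598, 104, 286, 96
Sorted deviations: 0, 96, 104, 139, 286, 361, 1598 → MAD = 139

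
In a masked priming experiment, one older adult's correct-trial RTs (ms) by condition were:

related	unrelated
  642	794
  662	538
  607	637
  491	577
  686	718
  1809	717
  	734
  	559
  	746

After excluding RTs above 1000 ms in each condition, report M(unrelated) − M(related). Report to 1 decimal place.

51.3 ms

related: exclude 1809
M(related) = 3088/5 = 617.600
M(unrelated) = 6020/9 = 668.889
Difference = 668.889 − 617.600 = 51.289 ms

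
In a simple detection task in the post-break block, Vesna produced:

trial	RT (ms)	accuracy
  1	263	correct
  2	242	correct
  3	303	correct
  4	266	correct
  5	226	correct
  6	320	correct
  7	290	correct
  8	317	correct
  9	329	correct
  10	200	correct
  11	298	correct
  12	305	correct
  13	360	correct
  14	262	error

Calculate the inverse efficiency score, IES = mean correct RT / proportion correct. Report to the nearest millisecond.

Correct trials (n=13): 263, 242, 303, 266, 226, 320, 290, 317, 329, 200, 298, 305, 360
Mean correct RT = 3719/13 = 286.0769 ms
Proportion correct = 13/14
IES = 286.0769 / (13/14) = 308.083 ms

308 ms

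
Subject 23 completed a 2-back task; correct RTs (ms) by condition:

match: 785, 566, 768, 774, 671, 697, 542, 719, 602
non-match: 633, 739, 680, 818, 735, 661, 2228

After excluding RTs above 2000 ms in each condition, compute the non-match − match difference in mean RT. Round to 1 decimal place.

30.6 ms

non-match: exclude 2228
M(match) = 6124/9 = 680.444
M(non-match) = 4266/6 = 711.000
Difference = 711.000 − 680.444 = 30.556 ms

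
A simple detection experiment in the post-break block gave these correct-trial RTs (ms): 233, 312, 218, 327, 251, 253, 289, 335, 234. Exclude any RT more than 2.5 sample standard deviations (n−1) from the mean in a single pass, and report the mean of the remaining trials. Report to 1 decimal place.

272.4 ms

n = 9, ΣRT = 2452, M = 272.444
Σ(x−M)² = 15564.22; s = √(15564.22/8) = 44.108
Cutoffs: 272.444 ± 2.5·44.108 → [162.2, 382.7]
No RTs fall outside the cutoffs; all 9 retained. Mean = 2452/9 = 272.444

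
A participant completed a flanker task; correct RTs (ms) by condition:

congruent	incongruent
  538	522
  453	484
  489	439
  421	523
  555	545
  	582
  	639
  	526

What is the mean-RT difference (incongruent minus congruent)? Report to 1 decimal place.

41.3 ms

M(congruent) = 2456/5 = 491.200
M(incongruent) = 4260/8 = 532.500
Difference = 532.500 − 491.200 = 41.300 ms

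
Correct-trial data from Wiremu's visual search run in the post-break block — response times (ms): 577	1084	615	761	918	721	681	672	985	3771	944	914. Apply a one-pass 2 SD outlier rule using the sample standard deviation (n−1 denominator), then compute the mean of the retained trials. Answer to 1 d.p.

n = 12, ΣRT = 12643, M = 1053.583
Σ(x−M)² = 8339984.92; s = √(8339984.92/11) = 870.736
Cutoffs: 1053.583 ± 2·870.736 → [-687.9, 2795.1]
Outside: 3771 → excluded.
Retained (n=11): Σ = 8872, mean = 8872/11 = 806.545

806.5 ms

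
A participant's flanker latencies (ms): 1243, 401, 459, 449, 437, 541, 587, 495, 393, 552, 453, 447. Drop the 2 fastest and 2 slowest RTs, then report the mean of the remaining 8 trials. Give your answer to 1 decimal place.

479.1 ms

Sorted: 393, 401, 437, 447, 449, 453, 459, 495, 541, 552, 587, 1243
Drop lowest 2 (393, 401) and highest 2 (587, 1243)
Remaining (n=8): Σ = 3833, mean = 3833/8 = 479.125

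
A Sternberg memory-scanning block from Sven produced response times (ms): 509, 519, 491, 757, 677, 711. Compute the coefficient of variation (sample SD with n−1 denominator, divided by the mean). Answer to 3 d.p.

0.192

n = 6, Σ = 3664, M = 610.6667
Σ(x−M)² = 68939.333; s = √(68939.333/5) = 117.4217
CV = 117.4217 / 610.6667 = 0.19228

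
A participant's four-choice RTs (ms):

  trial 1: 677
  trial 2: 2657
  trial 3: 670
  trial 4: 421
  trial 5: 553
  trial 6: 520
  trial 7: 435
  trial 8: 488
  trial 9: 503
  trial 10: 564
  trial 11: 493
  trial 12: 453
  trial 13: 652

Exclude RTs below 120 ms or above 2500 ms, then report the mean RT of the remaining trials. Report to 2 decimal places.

535.75 ms

Excluded: 2657
Retained (n=12): Σ = 6429
Mean = 6429/12 = 535.7500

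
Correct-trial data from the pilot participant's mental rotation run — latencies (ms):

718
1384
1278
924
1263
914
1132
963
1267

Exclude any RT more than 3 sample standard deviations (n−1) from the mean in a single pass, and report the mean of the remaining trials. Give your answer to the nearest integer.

n = 9, ΣRT = 9843, M = 1093.667
Σ(x−M)² = 397726.00; s = √(397726.00/8) = 222.970
Cutoffs: 1093.667 ± 3·222.970 → [424.8, 1762.6]
No RTs fall outside the cutoffs; all 9 retained. Mean = 9843/9 = 1093.667

1094 ms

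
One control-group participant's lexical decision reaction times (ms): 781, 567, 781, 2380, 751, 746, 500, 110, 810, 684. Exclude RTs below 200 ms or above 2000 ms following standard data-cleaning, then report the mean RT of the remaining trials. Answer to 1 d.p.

Excluded: 110, 2380
Retained (n=8): Σ = 5620
Mean = 5620/8 = 702.5000

702.5 ms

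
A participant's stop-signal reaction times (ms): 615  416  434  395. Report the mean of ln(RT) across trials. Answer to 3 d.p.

ln(RT): 6.4216, 6.0307, 6.0730, 5.9789
Σ ln(RT) = 24.5042
Mean = 24.5042/4 = 6.12606

6.126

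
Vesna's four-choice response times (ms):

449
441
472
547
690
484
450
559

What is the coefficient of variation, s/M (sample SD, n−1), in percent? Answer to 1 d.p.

n = 8, Σ = 4092, M = 511.5000
Σ(x−M)² = 50354.000; s = √(50354.000/7) = 84.8141
CV = 84.8141 / 511.5000 = 0.16581 = 16.581%

16.6%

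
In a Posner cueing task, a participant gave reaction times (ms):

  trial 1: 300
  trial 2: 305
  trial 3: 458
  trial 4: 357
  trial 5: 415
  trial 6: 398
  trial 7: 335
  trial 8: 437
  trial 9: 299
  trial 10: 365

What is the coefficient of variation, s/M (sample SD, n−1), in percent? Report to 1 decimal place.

n = 10, Σ = 3669, M = 366.9000
Σ(x−M)² = 30530.900; s = √(30530.900/9) = 58.2436
CV = 58.2436 / 366.9000 = 0.15875 = 15.875%

15.9%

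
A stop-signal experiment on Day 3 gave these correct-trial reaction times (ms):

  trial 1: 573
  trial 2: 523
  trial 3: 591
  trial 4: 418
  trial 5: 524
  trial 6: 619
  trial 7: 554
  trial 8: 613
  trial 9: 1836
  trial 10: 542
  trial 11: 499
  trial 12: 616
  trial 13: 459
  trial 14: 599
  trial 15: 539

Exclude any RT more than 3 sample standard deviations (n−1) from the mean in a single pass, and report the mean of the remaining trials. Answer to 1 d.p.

547.8 ms

n = 15, ΣRT = 9505, M = 633.667
Σ(x−M)² = 1596403.33; s = √(1596403.33/14) = 337.682
Cutoffs: 633.667 ± 3·337.682 → [-379.4, 1646.7]
Outside: 1836 → excluded.
Retained (n=14): Σ = 7669, mean = 7669/14 = 547.786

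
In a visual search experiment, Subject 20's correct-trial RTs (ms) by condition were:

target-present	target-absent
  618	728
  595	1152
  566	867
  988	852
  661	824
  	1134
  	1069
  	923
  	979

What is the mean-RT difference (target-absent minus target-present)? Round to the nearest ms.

M(target-present) = 3428/5 = 685.600
M(target-absent) = 8528/9 = 947.556
Difference = 947.556 − 685.600 = 261.956 ms

262 ms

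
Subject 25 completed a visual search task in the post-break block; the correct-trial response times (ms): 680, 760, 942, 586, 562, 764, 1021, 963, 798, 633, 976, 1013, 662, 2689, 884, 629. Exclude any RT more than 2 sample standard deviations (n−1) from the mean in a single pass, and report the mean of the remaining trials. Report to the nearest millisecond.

n = 16, ΣRT = 14562, M = 910.125
Σ(x−M)² = 3749169.75; s = √(3749169.75/15) = 499.945
Cutoffs: 910.125 ± 2·499.945 → [-89.8, 1910.0]
Outside: 2689 → excluded.
Retained (n=15): Σ = 11873, mean = 11873/15 = 791.533

792 ms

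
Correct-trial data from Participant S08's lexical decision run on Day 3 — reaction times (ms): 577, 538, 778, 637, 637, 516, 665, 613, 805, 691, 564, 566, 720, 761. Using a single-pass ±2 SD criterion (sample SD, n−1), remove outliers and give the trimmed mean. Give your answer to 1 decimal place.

n = 14, ΣRT = 9068, M = 647.714
Σ(x−M)² = 111450.86; s = √(111450.86/13) = 92.591
Cutoffs: 647.714 ± 2·92.591 → [462.5, 832.9]
No RTs fall outside the cutoffs; all 14 retained. Mean = 9068/14 = 647.714

647.7 ms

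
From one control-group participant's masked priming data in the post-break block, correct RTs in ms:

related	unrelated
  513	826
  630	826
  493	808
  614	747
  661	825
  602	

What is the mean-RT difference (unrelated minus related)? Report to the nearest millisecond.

M(related) = 3513/6 = 585.500
M(unrelated) = 4032/5 = 806.400
Difference = 806.400 − 585.500 = 220.900 ms

221 ms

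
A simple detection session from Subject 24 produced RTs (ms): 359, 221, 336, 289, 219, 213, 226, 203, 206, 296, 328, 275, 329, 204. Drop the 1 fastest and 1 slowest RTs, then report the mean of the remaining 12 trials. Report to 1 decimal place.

261.8 ms

Sorted: 203, 204, 206, 213, 219, 221, 226, 275, 289, 296, 328, 329, 336, 359
Drop lowest 1 (203) and highest 1 (359)
Remaining (n=12): Σ = 3142, mean = 3142/12 = 261.833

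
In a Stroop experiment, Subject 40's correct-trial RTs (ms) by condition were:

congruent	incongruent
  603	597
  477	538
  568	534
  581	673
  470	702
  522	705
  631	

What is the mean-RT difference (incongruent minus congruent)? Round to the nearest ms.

75 ms

M(congruent) = 3852/7 = 550.286
M(incongruent) = 3749/6 = 624.833
Difference = 624.833 − 550.286 = 74.548 ms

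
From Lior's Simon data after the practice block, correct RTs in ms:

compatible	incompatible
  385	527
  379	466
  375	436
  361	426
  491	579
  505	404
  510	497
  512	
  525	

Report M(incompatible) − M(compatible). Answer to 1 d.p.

M(compatible) = 4043/9 = 449.222
M(incompatible) = 3335/7 = 476.429
Difference = 476.429 − 449.222 = 27.206 ms

27.2 ms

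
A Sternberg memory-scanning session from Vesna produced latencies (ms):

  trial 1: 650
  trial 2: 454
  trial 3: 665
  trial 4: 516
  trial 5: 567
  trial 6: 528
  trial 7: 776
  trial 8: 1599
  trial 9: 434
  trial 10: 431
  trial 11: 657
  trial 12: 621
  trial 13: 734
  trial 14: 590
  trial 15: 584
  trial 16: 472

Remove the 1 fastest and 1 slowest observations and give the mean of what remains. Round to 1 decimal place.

589.1 ms

Sorted: 431, 434, 454, 472, 516, 528, 567, 584, 590, 621, 650, 657, 665, 734, 776, 1599
Drop lowest 1 (431) and highest 1 (1599)
Remaining (n=14): Σ = 8248, mean = 8248/14 = 589.143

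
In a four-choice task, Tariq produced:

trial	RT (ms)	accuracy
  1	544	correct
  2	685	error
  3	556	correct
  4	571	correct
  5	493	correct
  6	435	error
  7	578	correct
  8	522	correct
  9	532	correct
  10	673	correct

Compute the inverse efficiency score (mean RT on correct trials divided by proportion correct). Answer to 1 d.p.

698.3 ms

Correct trials (n=8): 544, 556, 571, 493, 578, 522, 532, 673
Mean correct RT = 4469/8 = 558.6250 ms
Proportion correct = 8/10
IES = 558.6250 / (8/10) = 698.281 ms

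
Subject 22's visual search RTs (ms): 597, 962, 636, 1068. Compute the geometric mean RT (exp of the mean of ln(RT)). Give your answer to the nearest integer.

790 ms

ln(RT): 6.3919, 6.8690, 6.4552, 6.9735
Mean ln(RT) = 26.6897/4 = 6.67242
Geometric mean = exp(6.67242) = 790.30 ms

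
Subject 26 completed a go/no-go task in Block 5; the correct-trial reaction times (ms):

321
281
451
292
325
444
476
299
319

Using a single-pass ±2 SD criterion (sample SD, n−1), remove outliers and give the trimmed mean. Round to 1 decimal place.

n = 9, ΣRT = 3208, M = 356.444
Σ(x−M)² = 47692.22; s = √(47692.22/8) = 77.211
Cutoffs: 356.444 ± 2·77.211 → [202.0, 510.9]
No RTs fall outside the cutoffs; all 9 retained. Mean = 3208/9 = 356.444

356.4 ms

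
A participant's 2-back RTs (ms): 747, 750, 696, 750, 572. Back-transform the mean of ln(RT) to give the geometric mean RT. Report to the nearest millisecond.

ln(RT): 6.6161, 6.6201, 6.5453, 6.6201, 6.3491
Mean ln(RT) = 32.7507/5 = 6.55014
Geometric mean = exp(6.55014) = 699.34 ms

699 ms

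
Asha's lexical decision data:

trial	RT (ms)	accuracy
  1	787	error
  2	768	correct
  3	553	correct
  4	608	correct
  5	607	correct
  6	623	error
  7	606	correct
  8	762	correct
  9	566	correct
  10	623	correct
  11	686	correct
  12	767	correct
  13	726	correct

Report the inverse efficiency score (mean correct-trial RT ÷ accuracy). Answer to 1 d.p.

781.3 ms

Correct trials (n=11): 768, 553, 608, 607, 606, 762, 566, 623, 686, 767, 726
Mean correct RT = 7272/11 = 661.0909 ms
Proportion correct = 11/13
IES = 661.0909 / (11/13) = 781.289 ms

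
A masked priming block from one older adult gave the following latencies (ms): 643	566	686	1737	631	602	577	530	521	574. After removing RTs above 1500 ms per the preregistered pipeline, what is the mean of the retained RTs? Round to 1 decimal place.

Excluded: 1737
Retained (n=9): Σ = 5330
Mean = 5330/9 = 592.2222

592.2 ms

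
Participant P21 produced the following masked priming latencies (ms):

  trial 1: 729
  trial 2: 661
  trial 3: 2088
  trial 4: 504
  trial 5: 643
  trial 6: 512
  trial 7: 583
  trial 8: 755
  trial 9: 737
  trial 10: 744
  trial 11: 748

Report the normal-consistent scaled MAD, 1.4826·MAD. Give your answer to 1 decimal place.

Sorted: 504, 512, 583, 643, 661, 729, 737, 744, 748, 755, 2088 → median = 729
|x − 729| sorted: 0, 8, 15, 19, 26, 68, 86, 146, 217, 225, 1359 → MAD = 68
Robust SD ≈ 1.4826 × 68 = 100.817

100.8 ms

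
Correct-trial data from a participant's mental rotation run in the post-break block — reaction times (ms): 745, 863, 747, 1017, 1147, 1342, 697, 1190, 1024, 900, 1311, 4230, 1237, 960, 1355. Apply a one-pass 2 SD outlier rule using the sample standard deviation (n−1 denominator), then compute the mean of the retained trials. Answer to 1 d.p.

1038.2 ms

n = 15, ΣRT = 18765, M = 1251.000
Σ(x−M)² = 10193550.00; s = √(10193550.00/14) = 853.294
Cutoffs: 1251.000 ± 2·853.294 → [-455.6, 2957.6]
Outside: 4230 → excluded.
Retained (n=14): Σ = 14535, mean = 14535/14 = 1038.214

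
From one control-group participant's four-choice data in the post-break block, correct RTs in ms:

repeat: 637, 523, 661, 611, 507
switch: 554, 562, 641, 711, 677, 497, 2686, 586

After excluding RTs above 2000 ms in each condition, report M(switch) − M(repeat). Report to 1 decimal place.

switch: exclude 2686
M(repeat) = 2939/5 = 587.800
M(switch) = 4228/7 = 604.000
Difference = 604.000 − 587.800 = 16.200 ms

16.2 ms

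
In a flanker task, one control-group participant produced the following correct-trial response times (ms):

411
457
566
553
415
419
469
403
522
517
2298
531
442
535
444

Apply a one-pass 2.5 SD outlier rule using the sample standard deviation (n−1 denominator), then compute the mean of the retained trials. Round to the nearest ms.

n = 15, ΣRT = 8982, M = 598.800
Σ(x−M)² = 3136932.40; s = √(3136932.40/14) = 473.357
Cutoffs: 598.800 ± 2.5·473.357 → [-584.6, 1782.2]
Outside: 2298 → excluded.
Retained (n=14): Σ = 6684, mean = 6684/14 = 477.429

477 ms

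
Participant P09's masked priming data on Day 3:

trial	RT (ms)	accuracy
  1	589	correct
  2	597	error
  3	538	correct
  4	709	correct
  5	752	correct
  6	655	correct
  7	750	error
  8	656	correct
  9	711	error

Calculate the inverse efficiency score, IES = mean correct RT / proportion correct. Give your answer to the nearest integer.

975 ms

Correct trials (n=6): 589, 538, 709, 752, 655, 656
Mean correct RT = 3899/6 = 649.8333 ms
Proportion correct = 6/9
IES = 649.8333 / (6/9) = 974.750 ms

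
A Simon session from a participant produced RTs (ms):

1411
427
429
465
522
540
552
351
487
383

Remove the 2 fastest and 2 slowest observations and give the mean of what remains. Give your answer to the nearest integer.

Sorted: 351, 383, 427, 429, 465, 487, 522, 540, 552, 1411
Drop lowest 2 (351, 383) and highest 2 (552, 1411)
Remaining (n=6): Σ = 2870, mean = 2870/6 = 478.333

478 ms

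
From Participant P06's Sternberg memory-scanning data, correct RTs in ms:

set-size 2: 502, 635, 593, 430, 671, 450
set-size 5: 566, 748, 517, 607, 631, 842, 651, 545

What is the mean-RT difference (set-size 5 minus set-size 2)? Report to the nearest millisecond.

92 ms

M(set-size 2) = 3281/6 = 546.833
M(set-size 5) = 5107/8 = 638.375
Difference = 638.375 − 546.833 = 91.542 ms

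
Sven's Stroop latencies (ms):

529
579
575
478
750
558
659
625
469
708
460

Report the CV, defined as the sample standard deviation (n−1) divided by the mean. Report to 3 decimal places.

n = 11, Σ = 6390, M = 580.9091
Σ(x−M)² = 93776.909; s = √(93776.909/10) = 96.8385
CV = 96.8385 / 580.9091 = 0.16670

0.167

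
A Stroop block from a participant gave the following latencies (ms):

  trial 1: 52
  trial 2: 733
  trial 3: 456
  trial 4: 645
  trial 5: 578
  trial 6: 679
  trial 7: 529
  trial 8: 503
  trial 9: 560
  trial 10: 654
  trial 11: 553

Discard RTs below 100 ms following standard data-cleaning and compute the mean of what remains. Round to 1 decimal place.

Excluded: 52
Retained (n=10): Σ = 5890
Mean = 5890/10 = 589.0000

589.0 ms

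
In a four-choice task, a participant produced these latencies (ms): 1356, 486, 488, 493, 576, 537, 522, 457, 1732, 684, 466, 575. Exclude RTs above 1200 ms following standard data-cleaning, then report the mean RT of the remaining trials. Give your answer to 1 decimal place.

Excluded: 1356, 1732
Retained (n=10): Σ = 5284
Mean = 5284/10 = 528.4000

528.4 ms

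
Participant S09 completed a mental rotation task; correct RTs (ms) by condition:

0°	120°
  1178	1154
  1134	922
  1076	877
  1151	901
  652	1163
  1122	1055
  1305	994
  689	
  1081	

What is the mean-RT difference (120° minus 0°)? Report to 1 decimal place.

M(0°) = 9388/9 = 1043.111
M(120°) = 7066/7 = 1009.429
Difference = 1009.429 − 1043.111 = -33.683 ms

-33.7 ms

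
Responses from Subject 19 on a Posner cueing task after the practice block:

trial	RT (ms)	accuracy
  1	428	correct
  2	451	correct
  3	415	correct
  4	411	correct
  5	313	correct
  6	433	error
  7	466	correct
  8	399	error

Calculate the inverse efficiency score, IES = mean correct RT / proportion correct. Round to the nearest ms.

Correct trials (n=6): 428, 451, 415, 411, 313, 466
Mean correct RT = 2484/6 = 414.0000 ms
Proportion correct = 6/8
IES = 414.0000 / (6/8) = 552.000 ms

552 ms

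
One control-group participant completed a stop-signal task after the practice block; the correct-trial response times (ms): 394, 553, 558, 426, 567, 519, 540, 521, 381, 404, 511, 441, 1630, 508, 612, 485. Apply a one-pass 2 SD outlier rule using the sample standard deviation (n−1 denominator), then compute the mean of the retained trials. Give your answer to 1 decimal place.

494.7 ms

n = 16, ΣRT = 9050, M = 565.625
Σ(x−M)² = 1277581.75; s = √(1277581.75/15) = 291.843
Cutoffs: 565.625 ± 2·291.843 → [-18.1, 1149.3]
Outside: 1630 → excluded.
Retained (n=15): Σ = 7420, mean = 7420/15 = 494.667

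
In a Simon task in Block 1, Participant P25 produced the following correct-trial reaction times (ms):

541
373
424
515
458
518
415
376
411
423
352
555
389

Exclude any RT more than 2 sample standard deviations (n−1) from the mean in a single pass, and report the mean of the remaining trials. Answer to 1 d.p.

n = 13, ΣRT = 5750, M = 442.308
Σ(x−M)² = 56330.77; s = √(56330.77/12) = 68.514
Cutoffs: 442.308 ± 2·68.514 → [305.3, 579.3]
No RTs fall outside the cutoffs; all 13 retained. Mean = 5750/13 = 442.308

442.3 ms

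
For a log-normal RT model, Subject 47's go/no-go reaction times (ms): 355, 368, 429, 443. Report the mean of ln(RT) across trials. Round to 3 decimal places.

ln(RT): 5.8721, 5.9081, 6.0615, 6.0936
Σ ln(RT) = 23.9352
Mean = 23.9352/4 = 5.98381

5.984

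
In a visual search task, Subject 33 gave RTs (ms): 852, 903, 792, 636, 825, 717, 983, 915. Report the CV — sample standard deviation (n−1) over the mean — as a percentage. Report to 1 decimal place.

13.6%

n = 8, Σ = 6623, M = 827.8750
Σ(x−M)² = 88284.875; s = √(88284.875/7) = 112.3037
CV = 112.3037 / 827.8750 = 0.13565 = 13.565%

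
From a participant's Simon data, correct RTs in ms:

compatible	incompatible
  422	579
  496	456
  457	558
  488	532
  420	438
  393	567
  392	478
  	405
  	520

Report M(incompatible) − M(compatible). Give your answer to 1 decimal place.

M(compatible) = 3068/7 = 438.286
M(incompatible) = 4533/9 = 503.667
Difference = 503.667 − 438.286 = 65.381 ms

65.4 ms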